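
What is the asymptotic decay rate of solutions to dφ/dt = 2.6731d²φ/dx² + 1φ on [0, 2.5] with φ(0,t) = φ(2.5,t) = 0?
Eigenvalues: λₙ = 2.6731n²π²/2.5² - 1.
First three modes:
  n=1: λ₁ = 2.6731π²/2.5² - 1 ≈ 3.221
  n=2: λ₂ = 10.6924π²/2.5² - 1 ≈ 15.885
  n=3: λ₃ = 24.0579π²/2.5² - 1 ≈ 36.991
Since 2.6731π²/2.5² ≈ 4.221 > 1, all λₙ > 0.
The n=1 mode decays slowest → dominates as t → ∞.
Asymptotic: φ ~ c₁ sin(πx/2.5) e^{-λ₁t} with decay rate λ₁ ≈ 3.221.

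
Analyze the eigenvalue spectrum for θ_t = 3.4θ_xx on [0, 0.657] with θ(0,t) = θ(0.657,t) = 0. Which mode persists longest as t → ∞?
Eigenvalues: λₙ = 3.4n²π²/0.657².
First three modes:
  n=1: λ₁ = 3.4π²/0.657² ≈ 77.741
  n=2: λ₂ = 13.6π²/0.657² ≈ 310.962 (4× faster decay)
  n=3: λ₃ = 30.6π²/0.657² ≈ 699.665 (9× faster decay)
As t → ∞, higher modes decay exponentially faster. The n=1 mode dominates: θ ~ c₁ sin(πx/0.657) e^{-λ₁t}.
Decay rate: λ₁ = 3.4π²/0.657² ≈ 77.741.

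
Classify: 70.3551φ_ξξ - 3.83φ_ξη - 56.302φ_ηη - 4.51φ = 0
Hyperbolic (discriminant = 15859.2002608).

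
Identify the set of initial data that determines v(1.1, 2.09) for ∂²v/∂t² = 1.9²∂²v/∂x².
Domain of dependence: [-2.871, 5.071]. Signals travel at speed 1.9, so data within |x - 1.1| ≤ 1.9·2.09 = 3.971 can reach the point.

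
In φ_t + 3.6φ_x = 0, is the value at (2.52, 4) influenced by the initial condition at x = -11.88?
Yes. The characteristic through (2.52, 4) passes through x = -11.88.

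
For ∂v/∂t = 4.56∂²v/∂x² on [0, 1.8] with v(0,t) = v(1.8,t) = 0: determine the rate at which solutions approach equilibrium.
Eigenvalues: λₙ = 4.56n²π²/1.8².
First three modes:
  n=1: λ₁ = 4.56π²/1.8² ≈ 13.891
  n=2: λ₂ = 18.24π²/1.8² ≈ 55.562 (4× faster decay)
  n=3: λ₃ = 41.04π²/1.8² ≈ 125.015 (9× faster decay)
As t → ∞, higher modes decay exponentially faster. The n=1 mode dominates: v ~ c₁ sin(πx/1.8) e^{-λ₁t}.
Decay rate: λ₁ = 4.56π²/1.8² ≈ 13.891.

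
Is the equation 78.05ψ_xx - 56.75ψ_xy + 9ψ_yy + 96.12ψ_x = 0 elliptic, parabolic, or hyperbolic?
Computing B² - 4AC with A = 78.05, B = -56.75, C = 9: discriminant = 410.7625 (positive). Answer: hyperbolic.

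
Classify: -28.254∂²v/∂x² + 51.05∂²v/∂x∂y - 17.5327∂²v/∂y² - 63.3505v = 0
Hyperbolic (discriminant = 624.6268768).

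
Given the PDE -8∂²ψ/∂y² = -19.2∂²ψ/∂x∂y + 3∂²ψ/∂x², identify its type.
Rewriting in standard form: -3∂²ψ/∂x² + 19.2∂²ψ/∂x∂y - 8∂²ψ/∂y² = 0. The second-order coefficients are A = -3, B = 19.2, C = -8. Since B² - 4AC = 272.64 > 0, this is a hyperbolic PDE.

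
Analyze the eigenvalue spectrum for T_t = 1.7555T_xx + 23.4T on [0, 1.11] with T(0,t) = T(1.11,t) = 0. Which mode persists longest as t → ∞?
Eigenvalues: λₙ = 1.7555n²π²/1.11² - 23.4.
First three modes:
  n=1: λ₁ = 1.7555π²/1.11² - 23.4 ≈ -9.338
  n=2: λ₂ = 7.022π²/1.11² - 23.4 ≈ 32.849
  n=3: λ₃ = 15.7995π²/1.11² - 23.4 ≈ 103.16
Since 1.7555π²/1.11² ≈ 14.062 < 23.4, λ₁ < 0.
The n=1 mode grows fastest (−λₙ is largest for n=1) → dominates.
Asymptotic: T ~ c₁ sin(πx/1.11) e^{9.338t} (exponential growth at rate −λ₁ ≈ 9.338).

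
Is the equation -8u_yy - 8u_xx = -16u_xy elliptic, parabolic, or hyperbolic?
Rewriting in standard form: -8u_xx + 16u_xy - 8u_yy = 0. Computing B² - 4AC with A = -8, B = 16, C = -8: discriminant = 0 (zero). Answer: parabolic.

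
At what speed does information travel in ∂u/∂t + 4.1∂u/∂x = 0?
Speed = 4.1. Information travels along x - 4.1t = const (rightward).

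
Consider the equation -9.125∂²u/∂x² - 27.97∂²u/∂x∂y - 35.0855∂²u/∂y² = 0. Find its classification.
Elliptic. (A = -9.125, B = -27.97, C = -35.0855 gives B² - 4AC = -498.29985.)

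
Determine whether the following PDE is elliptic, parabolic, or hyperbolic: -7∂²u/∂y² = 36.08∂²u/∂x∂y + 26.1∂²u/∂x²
Rewriting in standard form: -26.1∂²u/∂x² - 36.08∂²u/∂x∂y - 7∂²u/∂y² = 0. Coefficients: A = -26.1, B = -36.08, C = -7. B² - 4AC = 570.9664, which is positive, so the equation is hyperbolic.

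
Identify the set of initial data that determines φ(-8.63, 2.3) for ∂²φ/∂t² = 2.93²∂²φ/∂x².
Domain of dependence: [-15.369, -1.891]. Signals travel at speed 2.93, so data within |x - -8.63| ≤ 2.93·2.3 = 6.739 can reach the point.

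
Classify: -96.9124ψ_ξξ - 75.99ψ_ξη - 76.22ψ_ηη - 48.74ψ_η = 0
Elliptic (discriminant = -23772.172412).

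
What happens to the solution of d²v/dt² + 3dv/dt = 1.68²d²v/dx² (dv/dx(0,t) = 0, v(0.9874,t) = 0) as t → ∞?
v → 0. Damping (γ=3) dissipates energy; oscillations decay exponentially.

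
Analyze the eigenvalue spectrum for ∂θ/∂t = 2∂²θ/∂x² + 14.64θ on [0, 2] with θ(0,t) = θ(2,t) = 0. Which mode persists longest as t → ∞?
Eigenvalues: λₙ = 2n²π²/2² - 14.64.
First three modes:
  n=1: λ₁ = 2π²/2² - 14.64 ≈ -9.705
  n=2: λ₂ = 8π²/2² - 14.64 ≈ 5.099
  n=3: λ₃ = 18π²/2² - 14.64 ≈ 29.773
Since 2π²/2² ≈ 4.935 < 14.64, λ₁ < 0.
The n=1 mode grows fastest (−λₙ is largest for n=1) → dominates.
Asymptotic: θ ~ c₁ sin(πx/2) e^{9.705t} (exponential growth at rate −λ₁ ≈ 9.705).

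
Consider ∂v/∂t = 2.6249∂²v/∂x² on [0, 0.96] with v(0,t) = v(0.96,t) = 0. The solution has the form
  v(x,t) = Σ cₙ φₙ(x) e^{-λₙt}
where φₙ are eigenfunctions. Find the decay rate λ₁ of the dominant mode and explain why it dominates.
Eigenvalues: λₙ = 2.6249n²π²/0.96².
First three modes:
  n=1: λ₁ = 2.6249π²/0.96² ≈ 28.111
  n=2: λ₂ = 10.4996π²/0.96² ≈ 112.442 (4× faster decay)
  n=3: λ₃ = 23.6241π²/0.96² ≈ 252.995 (9× faster decay)
As t → ∞, higher modes decay exponentially faster. The n=1 mode dominates: v ~ c₁ sin(πx/0.96) e^{-λ₁t}.
Decay rate: λ₁ = 2.6249π²/0.96² ≈ 28.111.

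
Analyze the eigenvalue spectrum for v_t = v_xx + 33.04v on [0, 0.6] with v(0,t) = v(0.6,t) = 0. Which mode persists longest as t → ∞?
Eigenvalues: λₙ = n²π²/0.6² - 33.04.
First three modes:
  n=1: λ₁ = π²/0.6² - 33.04 ≈ -5.624
  n=2: λ₂ = 4π²/0.6² - 33.04 ≈ 76.622
  n=3: λ₃ = 9π²/0.6² - 33.04 ≈ 213.7
Since π²/0.6² ≈ 27.416 < 33.04, λ₁ < 0.
The n=1 mode grows fastest (−λₙ is largest for n=1) → dominates.
Asymptotic: v ~ c₁ sin(πx/0.6) e^{5.624t} (exponential growth at rate −λ₁ ≈ 5.624).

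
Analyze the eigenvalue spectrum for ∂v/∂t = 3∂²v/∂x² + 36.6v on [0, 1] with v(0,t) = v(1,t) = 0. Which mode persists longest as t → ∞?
Eigenvalues: λₙ = 3n²π²/1² - 36.6.
First three modes:
  n=1: λ₁ = 3π² - 36.6 ≈ -6.991
  n=2: λ₂ = 12π² - 36.6 ≈ 81.835
  n=3: λ₃ = 27π² - 36.6 ≈ 229.879
Since 3π² ≈ 29.609 < 36.6, λ₁ < 0.
The n=1 mode grows fastest (−λₙ is largest for n=1) → dominates.
Asymptotic: v ~ c₁ sin(πx/1) e^{6.991t} (exponential growth at rate −λ₁ ≈ 6.991).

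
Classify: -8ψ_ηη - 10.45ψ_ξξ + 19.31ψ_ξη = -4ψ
Rewriting in standard form: -10.45ψ_ξξ + 19.31ψ_ξη - 8ψ_ηη + 4ψ = 0. Hyperbolic (discriminant = 38.4761).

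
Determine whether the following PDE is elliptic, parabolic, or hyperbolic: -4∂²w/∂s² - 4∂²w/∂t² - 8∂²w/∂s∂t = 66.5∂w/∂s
Rewriting in standard form: -4∂²w/∂s² - 8∂²w/∂s∂t - 4∂²w/∂t² - 66.5∂w/∂s = 0. Coefficients: A = -4, B = -8, C = -4. B² - 4AC = 0, which is zero, so the equation is parabolic.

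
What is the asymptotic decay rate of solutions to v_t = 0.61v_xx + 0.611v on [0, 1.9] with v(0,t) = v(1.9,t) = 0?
Eigenvalues: λₙ = 0.61n²π²/1.9² - 0.611.
First three modes:
  n=1: λ₁ = 0.61π²/1.9² - 0.611 ≈ 1.057
  n=2: λ₂ = 2.44π²/1.9² - 0.611 ≈ 6.06
  n=3: λ₃ = 5.49π²/1.9² - 0.611 ≈ 14.398
Since 0.61π²/1.9² ≈ 1.668 > 0.611, all λₙ > 0.
The n=1 mode decays slowest → dominates as t → ∞.
Asymptotic: v ~ c₁ sin(πx/1.9) e^{-λ₁t} with decay rate λ₁ ≈ 1.057.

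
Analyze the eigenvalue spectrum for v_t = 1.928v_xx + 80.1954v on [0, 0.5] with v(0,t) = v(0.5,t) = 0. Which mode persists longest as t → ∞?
Eigenvalues: λₙ = 1.928n²π²/0.5² - 80.1954.
First three modes:
  n=1: λ₁ = 1.928π²/0.5² - 80.1954 ≈ -4.081
  n=2: λ₂ = 7.712π²/0.5² - 80.1954 ≈ 224.262
  n=3: λ₃ = 17.352π²/0.5² - 80.1954 ≈ 604.834
Since 1.928π²/0.5² ≈ 76.114 < 80.1954, λ₁ < 0.
The n=1 mode grows fastest (−λₙ is largest for n=1) → dominates.
Asymptotic: v ~ c₁ sin(πx/0.5) e^{4.081t} (exponential growth at rate −λ₁ ≈ 4.081).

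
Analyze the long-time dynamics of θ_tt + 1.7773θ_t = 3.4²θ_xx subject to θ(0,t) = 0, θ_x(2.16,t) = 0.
Long-time behavior: θ → 0. Damping (γ=1.7773) dissipates energy; oscillations decay exponentially.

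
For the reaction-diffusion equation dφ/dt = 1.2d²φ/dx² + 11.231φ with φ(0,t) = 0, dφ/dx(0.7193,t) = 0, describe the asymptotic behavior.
φ grows unboundedly. Reaction dominates diffusion (r=11.231 > κπ²/(4L²)≈5.72); solution grows exponentially.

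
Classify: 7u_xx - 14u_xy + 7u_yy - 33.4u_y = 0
Parabolic (discriminant = 0).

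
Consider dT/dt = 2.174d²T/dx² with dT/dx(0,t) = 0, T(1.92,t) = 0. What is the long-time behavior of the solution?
As t → ∞, T → 0. Heat escapes through the Dirichlet boundary.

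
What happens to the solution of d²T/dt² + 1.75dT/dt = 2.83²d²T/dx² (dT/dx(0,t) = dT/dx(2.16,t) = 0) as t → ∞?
T → constant (steady state). Damping (γ=1.75) dissipates the nonconstant modes; with Neumann BCs the spatial average obeys M''+γM'=0 and tends to a finite limit.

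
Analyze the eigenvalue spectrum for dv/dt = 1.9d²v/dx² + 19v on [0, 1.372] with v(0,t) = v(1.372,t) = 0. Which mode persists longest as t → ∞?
Eigenvalues: λₙ = 1.9n²π²/1.372² - 19.
First three modes:
  n=1: λ₁ = 1.9π²/1.372² - 19 ≈ -9.038
  n=2: λ₂ = 7.6π²/1.372² - 19 ≈ 20.848
  n=3: λ₃ = 17.1π²/1.372² - 19 ≈ 70.658
Since 1.9π²/1.372² ≈ 9.962 < 19, λ₁ < 0.
The n=1 mode grows fastest (−λₙ is largest for n=1) → dominates.
Asymptotic: v ~ c₁ sin(πx/1.372) e^{9.038t} (exponential growth at rate −λ₁ ≈ 9.038).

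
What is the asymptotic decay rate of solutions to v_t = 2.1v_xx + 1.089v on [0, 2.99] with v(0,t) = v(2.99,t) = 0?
Eigenvalues: λₙ = 2.1n²π²/2.99² - 1.089.
First three modes:
  n=1: λ₁ = 2.1π²/2.99² - 1.089 ≈ 1.229
  n=2: λ₂ = 8.4π²/2.99² - 1.089 ≈ 8.184
  n=3: λ₃ = 18.9π²/2.99² - 1.089 ≈ 19.776
Since 2.1π²/2.99² ≈ 2.318 > 1.089, all λₙ > 0.
The n=1 mode decays slowest → dominates as t → ∞.
Asymptotic: v ~ c₁ sin(πx/2.99) e^{-λ₁t} with decay rate λ₁ ≈ 1.229.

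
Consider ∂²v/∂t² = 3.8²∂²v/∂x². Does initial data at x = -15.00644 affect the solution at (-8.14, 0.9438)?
No. The domain of dependence is [-11.72644, -4.55356], and -15.00644 is outside this interval.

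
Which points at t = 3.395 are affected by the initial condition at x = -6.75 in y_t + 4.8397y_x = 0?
At x = 9.6807815. The characteristic carries data from (-6.75, 0) to (9.6807815, 3.395).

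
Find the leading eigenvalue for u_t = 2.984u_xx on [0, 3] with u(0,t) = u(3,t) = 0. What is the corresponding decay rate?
Eigenvalues: λₙ = 2.984n²π²/3².
First three modes:
  n=1: λ₁ = 2.984π²/3² ≈ 3.272
  n=2: λ₂ = 11.936π²/3² ≈ 13.089 (4× faster decay)
  n=3: λ₃ = 26.856π²/3² ≈ 29.451 (9× faster decay)
As t → ∞, higher modes decay exponentially faster. The n=1 mode dominates: u ~ c₁ sin(πx/3) e^{-λ₁t}.
Decay rate: λ₁ = 2.984π²/3² ≈ 3.272.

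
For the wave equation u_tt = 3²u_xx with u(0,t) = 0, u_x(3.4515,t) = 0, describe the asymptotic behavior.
u oscillates (no decay). Energy is conserved; the solution oscillates indefinitely as standing waves.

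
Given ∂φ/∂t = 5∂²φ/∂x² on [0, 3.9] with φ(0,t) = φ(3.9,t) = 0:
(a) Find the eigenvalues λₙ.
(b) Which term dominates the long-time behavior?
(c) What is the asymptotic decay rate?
Eigenvalues: λₙ = 5n²π²/3.9².
First three modes:
  n=1: λ₁ = 5π²/3.9² ≈ 3.244
  n=2: λ₂ = 20π²/3.9² ≈ 12.978 (4× faster decay)
  n=3: λ₃ = 45π²/3.9² ≈ 29.2 (9× faster decay)
As t → ∞, higher modes decay exponentially faster. The n=1 mode dominates: φ ~ c₁ sin(πx/3.9) e^{-λ₁t}.
Decay rate: λ₁ = 5π²/3.9² ≈ 3.244.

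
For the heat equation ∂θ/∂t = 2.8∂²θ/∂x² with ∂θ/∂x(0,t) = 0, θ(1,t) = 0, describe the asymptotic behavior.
θ → 0. Heat escapes through the Dirichlet boundary.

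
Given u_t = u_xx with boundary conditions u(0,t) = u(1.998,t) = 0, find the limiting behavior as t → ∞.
u → 0. Heat diffuses out through both boundaries.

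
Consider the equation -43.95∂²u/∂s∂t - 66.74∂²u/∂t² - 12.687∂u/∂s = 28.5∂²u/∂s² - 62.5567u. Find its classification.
Rewriting in standard form: -28.5∂²u/∂s² - 43.95∂²u/∂s∂t - 66.74∂²u/∂t² - 12.687∂u/∂s + 62.5567u = 0. Elliptic. (A = -28.5, B = -43.95, C = -66.74 gives B² - 4AC = -5676.7575.)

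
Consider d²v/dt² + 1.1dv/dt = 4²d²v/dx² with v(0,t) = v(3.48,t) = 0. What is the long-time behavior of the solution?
As t → ∞, v → 0. Damping (γ=1.1) dissipates energy; oscillations decay exponentially.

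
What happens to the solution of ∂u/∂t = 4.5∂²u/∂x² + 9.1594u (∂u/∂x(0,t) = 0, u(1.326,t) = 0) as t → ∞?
u grows unboundedly. Reaction dominates diffusion (r=9.1594 > κπ²/(4L²)≈6.31); solution grows exponentially.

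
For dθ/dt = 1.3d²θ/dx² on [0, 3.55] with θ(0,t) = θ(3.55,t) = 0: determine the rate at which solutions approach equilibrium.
Eigenvalues: λₙ = 1.3n²π²/3.55².
First three modes:
  n=1: λ₁ = 1.3π²/3.55² ≈ 1.018
  n=2: λ₂ = 5.2π²/3.55² ≈ 4.072 (4× faster decay)
  n=3: λ₃ = 11.7π²/3.55² ≈ 9.163 (9× faster decay)
As t → ∞, higher modes decay exponentially faster. The n=1 mode dominates: θ ~ c₁ sin(πx/3.55) e^{-λ₁t}.
Decay rate: λ₁ = 1.3π²/3.55² ≈ 1.018.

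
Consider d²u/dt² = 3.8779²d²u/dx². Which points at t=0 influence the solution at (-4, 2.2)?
Domain of dependence: [-12.53138, 4.53138]. Signals travel at speed 3.8779, so data within |x - -4| ≤ 3.8779·2.2 = 8.53138 can reach the point.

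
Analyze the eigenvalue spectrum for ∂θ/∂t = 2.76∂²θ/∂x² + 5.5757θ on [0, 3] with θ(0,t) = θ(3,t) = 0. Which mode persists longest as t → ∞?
Eigenvalues: λₙ = 2.76n²π²/3² - 5.5757.
First three modes:
  n=1: λ₁ = 2.76π²/3² - 5.5757 ≈ -2.549
  n=2: λ₂ = 11.04π²/3² - 5.5757 ≈ 6.531
  n=3: λ₃ = 24.84π²/3² - 5.5757 ≈ 21.664
Since 2.76π²/3² ≈ 3.027 < 5.5757, λ₁ < 0.
The n=1 mode grows fastest (−λₙ is largest for n=1) → dominates.
Asymptotic: θ ~ c₁ sin(πx/3) e^{2.549t} (exponential growth at rate −λ₁ ≈ 2.549).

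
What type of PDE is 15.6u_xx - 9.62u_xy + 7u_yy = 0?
With A = 15.6, B = -9.62, C = 7, the discriminant is -344.2556. This is an elliptic PDE.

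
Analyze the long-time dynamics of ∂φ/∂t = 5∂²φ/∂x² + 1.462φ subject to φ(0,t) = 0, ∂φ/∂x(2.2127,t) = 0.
Long-time behavior: φ → 0. Diffusion dominates reaction (r=1.462 < κπ²/(4L²)≈2.52); solution decays.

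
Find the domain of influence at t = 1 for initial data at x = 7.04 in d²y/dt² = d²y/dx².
Domain of influence: [6.04, 8.04]. Data at x = 7.04 spreads outward at speed 1.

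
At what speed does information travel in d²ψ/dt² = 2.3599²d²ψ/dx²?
Speed = 2.3599. Information travels along characteristics x = x₀ ± 2.3599t.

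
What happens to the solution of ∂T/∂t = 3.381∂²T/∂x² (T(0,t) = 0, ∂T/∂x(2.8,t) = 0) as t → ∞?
T → 0. Heat escapes through the Dirichlet boundary.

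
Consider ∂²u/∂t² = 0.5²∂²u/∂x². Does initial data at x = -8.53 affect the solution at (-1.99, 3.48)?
No. The domain of dependence is [-3.73, -0.25], and -8.53 is outside this interval.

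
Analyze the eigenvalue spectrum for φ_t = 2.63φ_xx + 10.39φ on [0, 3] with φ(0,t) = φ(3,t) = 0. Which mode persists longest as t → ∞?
Eigenvalues: λₙ = 2.63n²π²/3² - 10.39.
First three modes:
  n=1: λ₁ = 2.63π²/3² - 10.39 ≈ -7.506
  n=2: λ₂ = 10.52π²/3² - 10.39 ≈ 1.146
  n=3: λ₃ = 23.67π²/3² - 10.39 ≈ 15.567
Since 2.63π²/3² ≈ 2.884 < 10.39, λ₁ < 0.
The n=1 mode grows fastest (−λₙ is largest for n=1) → dominates.
Asymptotic: φ ~ c₁ sin(πx/3) e^{7.506t} (exponential growth at rate −λ₁ ≈ 7.506).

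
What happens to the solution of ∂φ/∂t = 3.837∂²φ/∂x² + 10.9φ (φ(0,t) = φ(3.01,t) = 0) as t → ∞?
φ grows unboundedly. Reaction dominates diffusion (r=10.9 > κπ²/L²≈4.18); solution grows exponentially.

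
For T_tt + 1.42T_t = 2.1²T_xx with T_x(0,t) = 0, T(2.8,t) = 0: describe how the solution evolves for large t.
T → 0. Damping (γ=1.42) dissipates energy; oscillations decay exponentially.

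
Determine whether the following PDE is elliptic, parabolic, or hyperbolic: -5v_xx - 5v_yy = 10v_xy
Rewriting in standard form: -5v_xx - 10v_xy - 5v_yy = 0. Coefficients: A = -5, B = -10, C = -5. B² - 4AC = 0, which is zero, so the equation is parabolic.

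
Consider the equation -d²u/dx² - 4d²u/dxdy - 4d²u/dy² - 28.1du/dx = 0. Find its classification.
Parabolic. (A = -1, B = -4, C = -4 gives B² - 4AC = 0.)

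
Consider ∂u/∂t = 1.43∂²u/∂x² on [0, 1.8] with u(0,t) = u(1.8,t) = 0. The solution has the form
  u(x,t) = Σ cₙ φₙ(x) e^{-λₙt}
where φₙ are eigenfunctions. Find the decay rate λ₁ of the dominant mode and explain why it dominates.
Eigenvalues: λₙ = 1.43n²π²/1.8².
First three modes:
  n=1: λ₁ = 1.43π²/1.8² ≈ 4.356
  n=2: λ₂ = 5.72π²/1.8² ≈ 17.424 (4× faster decay)
  n=3: λ₃ = 12.87π²/1.8² ≈ 39.204 (9× faster decay)
As t → ∞, higher modes decay exponentially faster. The n=1 mode dominates: u ~ c₁ sin(πx/1.8) e^{-λ₁t}.
Decay rate: λ₁ = 1.43π²/1.8² ≈ 4.356.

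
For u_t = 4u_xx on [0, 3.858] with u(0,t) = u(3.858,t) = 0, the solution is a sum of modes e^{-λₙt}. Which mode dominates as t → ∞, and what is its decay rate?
Eigenvalues: λₙ = 4n²π²/3.858².
First three modes:
  n=1: λ₁ = 4π²/3.858² ≈ 2.652
  n=2: λ₂ = 16π²/3.858² ≈ 10.61 (4× faster decay)
  n=3: λ₃ = 36π²/3.858² ≈ 23.871 (9× faster decay)
As t → ∞, higher modes decay exponentially faster. The n=1 mode dominates: u ~ c₁ sin(πx/3.858) e^{-λ₁t}.
Decay rate: λ₁ = 4π²/3.858² ≈ 2.652.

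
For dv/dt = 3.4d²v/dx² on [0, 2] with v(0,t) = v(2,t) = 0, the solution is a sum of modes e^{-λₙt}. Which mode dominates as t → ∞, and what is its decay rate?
Eigenvalues: λₙ = 3.4n²π²/2².
First three modes:
  n=1: λ₁ = 3.4π²/2² ≈ 8.389
  n=2: λ₂ = 13.6π²/2² ≈ 33.557 (4× faster decay)
  n=3: λ₃ = 30.6π²/2² ≈ 75.502 (9× faster decay)
As t → ∞, higher modes decay exponentially faster. The n=1 mode dominates: v ~ c₁ sin(πx/2) e^{-λ₁t}.
Decay rate: λ₁ = 3.4π²/2² ≈ 8.389.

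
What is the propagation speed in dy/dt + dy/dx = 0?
Speed = 1. Information travels along x - 1t = const (rightward).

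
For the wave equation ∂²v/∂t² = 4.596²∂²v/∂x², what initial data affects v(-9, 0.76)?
Domain of dependence: [-12.49296, -5.50704]. Signals travel at speed 4.596, so data within |x - -9| ≤ 4.596·0.76 = 3.49296 can reach the point.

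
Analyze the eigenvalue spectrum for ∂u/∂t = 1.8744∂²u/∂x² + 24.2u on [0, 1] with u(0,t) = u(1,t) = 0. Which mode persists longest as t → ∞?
Eigenvalues: λₙ = 1.8744n²π²/1² - 24.2.
First three modes:
  n=1: λ₁ = 1.8744π² - 24.2 ≈ -5.7
  n=2: λ₂ = 7.4976π² - 24.2 ≈ 49.798
  n=3: λ₃ = 16.8696π² - 24.2 ≈ 142.296
Since 1.8744π² ≈ 18.5 < 24.2, λ₁ < 0.
The n=1 mode grows fastest (−λₙ is largest for n=1) → dominates.
Asymptotic: u ~ c₁ sin(πx/1) e^{5.7t} (exponential growth at rate −λ₁ ≈ 5.7).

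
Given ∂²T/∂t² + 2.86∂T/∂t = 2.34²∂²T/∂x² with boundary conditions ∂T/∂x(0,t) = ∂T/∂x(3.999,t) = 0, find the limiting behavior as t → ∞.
T → constant (steady state). Damping (γ=2.86) dissipates the nonconstant modes; with Neumann BCs the spatial average obeys M''+γM'=0 and tends to a finite limit.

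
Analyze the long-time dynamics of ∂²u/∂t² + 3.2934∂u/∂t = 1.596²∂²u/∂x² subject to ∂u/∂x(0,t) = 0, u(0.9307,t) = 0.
Long-time behavior: u → 0. Damping (γ=3.2934) dissipates energy; oscillations decay exponentially.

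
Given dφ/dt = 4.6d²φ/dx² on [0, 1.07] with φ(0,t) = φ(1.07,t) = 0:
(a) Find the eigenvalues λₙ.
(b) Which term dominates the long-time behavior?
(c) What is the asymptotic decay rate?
Eigenvalues: λₙ = 4.6n²π²/1.07².
First three modes:
  n=1: λ₁ = 4.6π²/1.07² ≈ 39.654
  n=2: λ₂ = 18.4π²/1.07² ≈ 158.617 (4× faster decay)
  n=3: λ₃ = 41.4π²/1.07² ≈ 356.888 (9× faster decay)
As t → ∞, higher modes decay exponentially faster. The n=1 mode dominates: φ ~ c₁ sin(πx/1.07) e^{-λ₁t}.
Decay rate: λ₁ = 4.6π²/1.07² ≈ 39.654.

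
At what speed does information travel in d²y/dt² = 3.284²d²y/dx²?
Speed = 3.284. Information travels along characteristics x = x₀ ± 3.284t.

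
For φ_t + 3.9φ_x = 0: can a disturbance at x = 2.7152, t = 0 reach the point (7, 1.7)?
No. Only data at x = 0.37 affects (7, 1.7). Advection has one-way propagation along characteristics.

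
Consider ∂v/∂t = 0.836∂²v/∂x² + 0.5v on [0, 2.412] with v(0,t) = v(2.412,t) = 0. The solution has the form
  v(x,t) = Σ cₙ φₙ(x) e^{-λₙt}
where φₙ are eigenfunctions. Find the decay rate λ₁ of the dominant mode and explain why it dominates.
Eigenvalues: λₙ = 0.836n²π²/2.412² - 0.5.
First three modes:
  n=1: λ₁ = 0.836π²/2.412² - 0.5 ≈ 0.918
  n=2: λ₂ = 3.344π²/2.412² - 0.5 ≈ 5.173
  n=3: λ₃ = 7.524π²/2.412² - 0.5 ≈ 12.264
Since 0.836π²/2.412² ≈ 1.418 > 0.5, all λₙ > 0.
The n=1 mode decays slowest → dominates as t → ∞.
Asymptotic: v ~ c₁ sin(πx/2.412) e^{-λ₁t} with decay rate λ₁ ≈ 0.918.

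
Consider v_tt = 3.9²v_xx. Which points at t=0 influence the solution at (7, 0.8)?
Domain of dependence: [3.88, 10.12]. Signals travel at speed 3.9, so data within |x - 7| ≤ 3.9·0.8 = 3.12 can reach the point.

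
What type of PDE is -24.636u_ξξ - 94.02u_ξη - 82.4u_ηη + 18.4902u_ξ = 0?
With A = -24.636, B = -94.02, C = -82.4, the discriminant is 719.7348. This is a hyperbolic PDE.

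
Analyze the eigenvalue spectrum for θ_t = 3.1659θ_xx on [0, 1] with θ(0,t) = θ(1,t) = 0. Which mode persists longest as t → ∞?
Eigenvalues: λₙ = 3.1659n²π².
First three modes:
  n=1: λ₁ = 3.1659π² ≈ 31.246
  n=2: λ₂ = 12.6636π² ≈ 124.985 (4× faster decay)
  n=3: λ₃ = 28.4931π² ≈ 281.216 (9× faster decay)
As t → ∞, higher modes decay exponentially faster. The n=1 mode dominates: θ ~ c₁ sin(πx) e^{-λ₁t}.
Decay rate: λ₁ = 3.1659π² ≈ 31.246.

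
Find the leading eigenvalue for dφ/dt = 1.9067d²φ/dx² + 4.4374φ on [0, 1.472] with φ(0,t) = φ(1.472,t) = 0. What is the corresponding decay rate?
Eigenvalues: λₙ = 1.9067n²π²/1.472² - 4.4374.
First three modes:
  n=1: λ₁ = 1.9067π²/1.472² - 4.4374 ≈ 4.248
  n=2: λ₂ = 7.6268π²/1.472² - 4.4374 ≈ 30.302
  n=3: λ₃ = 17.1603π²/1.472² - 4.4374 ≈ 73.727
Since 1.9067π²/1.472² ≈ 8.685 > 4.4374, all λₙ > 0.
The n=1 mode decays slowest → dominates as t → ∞.
Asymptotic: φ ~ c₁ sin(πx/1.472) e^{-λ₁t} with decay rate λ₁ ≈ 4.248.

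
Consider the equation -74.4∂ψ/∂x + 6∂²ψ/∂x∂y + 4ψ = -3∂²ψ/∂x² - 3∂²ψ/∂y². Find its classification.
Rewriting in standard form: 3∂²ψ/∂x² + 6∂²ψ/∂x∂y + 3∂²ψ/∂y² - 74.4∂ψ/∂x + 4ψ = 0. Parabolic. (A = 3, B = 6, C = 3 gives B² - 4AC = 0.)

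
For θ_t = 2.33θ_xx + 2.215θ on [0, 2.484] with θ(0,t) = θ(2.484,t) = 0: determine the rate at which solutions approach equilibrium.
Eigenvalues: λₙ = 2.33n²π²/2.484² - 2.215.
First three modes:
  n=1: λ₁ = 2.33π²/2.484² - 2.215 ≈ 1.512
  n=2: λ₂ = 9.32π²/2.484² - 2.215 ≈ 12.693
  n=3: λ₃ = 20.97π²/2.484² - 2.215 ≈ 31.327
Since 2.33π²/2.484² ≈ 3.727 > 2.215, all λₙ > 0.
The n=1 mode decays slowest → dominates as t → ∞.
Asymptotic: θ ~ c₁ sin(πx/2.484) e^{-λ₁t} with decay rate λ₁ ≈ 1.512.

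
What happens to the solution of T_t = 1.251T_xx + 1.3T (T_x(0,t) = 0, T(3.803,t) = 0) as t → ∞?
T grows unboundedly. Reaction dominates diffusion (r=1.3 > κπ²/(4L²)≈0.21); solution grows exponentially.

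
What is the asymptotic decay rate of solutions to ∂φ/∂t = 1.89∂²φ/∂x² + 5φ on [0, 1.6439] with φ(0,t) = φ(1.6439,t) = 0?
Eigenvalues: λₙ = 1.89n²π²/1.6439² - 5.
First three modes:
  n=1: λ₁ = 1.89π²/1.6439² - 5 ≈ 1.903
  n=2: λ₂ = 7.56π²/1.6439² - 5 ≈ 22.61
  n=3: λ₃ = 17.01π²/1.6439² - 5 ≈ 57.123
Since 1.89π²/1.6439² ≈ 6.903 > 5, all λₙ > 0.
The n=1 mode decays slowest → dominates as t → ∞.
Asymptotic: φ ~ c₁ sin(πx/1.6439) e^{-λ₁t} with decay rate λ₁ ≈ 1.903.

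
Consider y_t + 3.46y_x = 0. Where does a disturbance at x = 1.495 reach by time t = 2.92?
At x = 11.5982. The characteristic carries data from (1.495, 0) to (11.5982, 2.92).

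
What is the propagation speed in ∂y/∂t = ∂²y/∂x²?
Infinite. The heat equation is parabolic, not hyperbolic, so disturbances propagate instantly.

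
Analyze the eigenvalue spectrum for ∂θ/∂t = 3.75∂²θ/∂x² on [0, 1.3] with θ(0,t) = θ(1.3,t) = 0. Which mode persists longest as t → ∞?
Eigenvalues: λₙ = 3.75n²π²/1.3².
First three modes:
  n=1: λ₁ = 3.75π²/1.3² ≈ 21.9
  n=2: λ₂ = 15π²/1.3² ≈ 87.6 (4× faster decay)
  n=3: λ₃ = 33.75π²/1.3² ≈ 197.1 (9× faster decay)
As t → ∞, higher modes decay exponentially faster. The n=1 mode dominates: θ ~ c₁ sin(πx/1.3) e^{-λ₁t}.
Decay rate: λ₁ = 3.75π²/1.3² ≈ 21.9.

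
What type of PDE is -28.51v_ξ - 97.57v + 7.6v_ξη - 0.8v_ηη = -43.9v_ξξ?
Rewriting in standard form: 43.9v_ξξ + 7.6v_ξη - 0.8v_ηη - 28.51v_ξ - 97.57v = 0. With A = 43.9, B = 7.6, C = -0.8, the discriminant is 198.24. This is a hyperbolic PDE.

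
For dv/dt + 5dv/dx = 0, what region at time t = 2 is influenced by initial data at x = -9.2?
At x = 0.8. The characteristic carries data from (-9.2, 0) to (0.8, 2).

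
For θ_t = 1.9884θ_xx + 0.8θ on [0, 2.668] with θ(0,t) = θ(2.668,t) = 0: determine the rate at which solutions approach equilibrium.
Eigenvalues: λₙ = 1.9884n²π²/2.668² - 0.8.
First three modes:
  n=1: λ₁ = 1.9884π²/2.668² - 0.8 ≈ 1.957
  n=2: λ₂ = 7.9536π²/2.668² - 0.8 ≈ 10.228
  n=3: λ₃ = 17.8956π²/2.668² - 0.8 ≈ 24.013
Since 1.9884π²/2.668² ≈ 2.757 > 0.8, all λₙ > 0.
The n=1 mode decays slowest → dominates as t → ∞.
Asymptotic: θ ~ c₁ sin(πx/2.668) e^{-λ₁t} with decay rate λ₁ ≈ 1.957.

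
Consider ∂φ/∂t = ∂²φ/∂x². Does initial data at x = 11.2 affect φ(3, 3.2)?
Yes, for any finite x. The heat equation has infinite propagation speed, so all initial data affects all points at any t > 0.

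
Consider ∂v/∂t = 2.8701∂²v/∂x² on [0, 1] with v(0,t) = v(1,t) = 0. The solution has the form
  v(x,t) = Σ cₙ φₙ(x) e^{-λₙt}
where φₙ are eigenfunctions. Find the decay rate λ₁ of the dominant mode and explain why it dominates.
Eigenvalues: λₙ = 2.8701n²π².
First three modes:
  n=1: λ₁ = 2.8701π² ≈ 28.327
  n=2: λ₂ = 11.4804π² ≈ 113.307 (4× faster decay)
  n=3: λ₃ = 25.8309π² ≈ 254.941 (9× faster decay)
As t → ∞, higher modes decay exponentially faster. The n=1 mode dominates: v ~ c₁ sin(πx) e^{-λ₁t}.
Decay rate: λ₁ = 2.8701π² ≈ 28.327.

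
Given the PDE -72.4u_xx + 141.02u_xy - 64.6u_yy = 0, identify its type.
The second-order coefficients are A = -72.4, B = 141.02, C = -64.6. Since B² - 4AC = 1178.4804 > 0, this is a hyperbolic PDE.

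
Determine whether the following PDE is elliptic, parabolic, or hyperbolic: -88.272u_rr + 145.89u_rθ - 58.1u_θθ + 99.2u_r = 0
Coefficients: A = -88.272, B = 145.89, C = -58.1. B² - 4AC = 769.4793, which is positive, so the equation is hyperbolic.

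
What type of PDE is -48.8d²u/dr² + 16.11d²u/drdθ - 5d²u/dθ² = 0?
With A = -48.8, B = 16.11, C = -5, the discriminant is -716.4679. This is an elliptic PDE.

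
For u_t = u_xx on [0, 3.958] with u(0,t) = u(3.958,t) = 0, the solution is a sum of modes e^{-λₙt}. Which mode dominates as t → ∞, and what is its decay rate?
Eigenvalues: λₙ = n²π²/3.958².
First three modes:
  n=1: λ₁ = π²/3.958² ≈ 0.63
  n=2: λ₂ = 4π²/3.958² ≈ 2.52 (4× faster decay)
  n=3: λ₃ = 9π²/3.958² ≈ 5.67 (9× faster decay)
As t → ∞, higher modes decay exponentially faster. The n=1 mode dominates: u ~ c₁ sin(πx/3.958) e^{-λ₁t}.
Decay rate: λ₁ = π²/3.958² ≈ 0.63.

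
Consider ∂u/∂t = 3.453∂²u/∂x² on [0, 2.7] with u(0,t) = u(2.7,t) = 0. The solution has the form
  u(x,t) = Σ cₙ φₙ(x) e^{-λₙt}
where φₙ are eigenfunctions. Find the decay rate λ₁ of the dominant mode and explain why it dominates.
Eigenvalues: λₙ = 3.453n²π²/2.7².
First three modes:
  n=1: λ₁ = 3.453π²/2.7² ≈ 4.675
  n=2: λ₂ = 13.812π²/2.7² ≈ 18.699 (4× faster decay)
  n=3: λ₃ = 31.077π²/2.7² ≈ 42.074 (9× faster decay)
As t → ∞, higher modes decay exponentially faster. The n=1 mode dominates: u ~ c₁ sin(πx/2.7) e^{-λ₁t}.
Decay rate: λ₁ = 3.453π²/2.7² ≈ 4.675.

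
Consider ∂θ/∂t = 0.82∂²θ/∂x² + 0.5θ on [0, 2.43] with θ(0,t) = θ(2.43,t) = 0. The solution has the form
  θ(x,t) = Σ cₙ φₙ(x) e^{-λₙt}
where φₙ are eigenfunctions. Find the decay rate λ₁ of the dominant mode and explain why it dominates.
Eigenvalues: λₙ = 0.82n²π²/2.43² - 0.5.
First three modes:
  n=1: λ₁ = 0.82π²/2.43² - 0.5 ≈ 0.871
  n=2: λ₂ = 3.28π²/2.43² - 0.5 ≈ 4.982
  n=3: λ₃ = 7.38π²/2.43² - 0.5 ≈ 11.835
Since 0.82π²/2.43² ≈ 1.371 > 0.5, all λₙ > 0.
The n=1 mode decays slowest → dominates as t → ∞.
Asymptotic: θ ~ c₁ sin(πx/2.43) e^{-λ₁t} with decay rate λ₁ ≈ 0.871.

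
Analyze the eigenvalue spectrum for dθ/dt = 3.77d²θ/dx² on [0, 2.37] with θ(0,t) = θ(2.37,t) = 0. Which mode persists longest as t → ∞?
Eigenvalues: λₙ = 3.77n²π²/2.37².
First three modes:
  n=1: λ₁ = 3.77π²/2.37² ≈ 6.624
  n=2: λ₂ = 15.08π²/2.37² ≈ 26.497 (4× faster decay)
  n=3: λ₃ = 33.93π²/2.37² ≈ 59.619 (9× faster decay)
As t → ∞, higher modes decay exponentially faster. The n=1 mode dominates: θ ~ c₁ sin(πx/2.37) e^{-λ₁t}.
Decay rate: λ₁ = 3.77π²/2.37² ≈ 6.624.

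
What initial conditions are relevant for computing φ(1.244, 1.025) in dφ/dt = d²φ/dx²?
The entire real line. The heat equation has infinite propagation speed: any initial disturbance instantly affects all points (though exponentially small far away).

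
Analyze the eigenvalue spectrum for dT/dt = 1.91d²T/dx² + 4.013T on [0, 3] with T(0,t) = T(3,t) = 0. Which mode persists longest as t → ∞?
Eigenvalues: λₙ = 1.91n²π²/3² - 4.013.
First three modes:
  n=1: λ₁ = 1.91π²/3² - 4.013 ≈ -1.918
  n=2: λ₂ = 7.64π²/3² - 4.013 ≈ 4.365
  n=3: λ₃ = 17.19π²/3² - 4.013 ≈ 14.838
Since 1.91π²/3² ≈ 2.095 < 4.013, λ₁ < 0.
The n=1 mode grows fastest (−λₙ is largest for n=1) → dominates.
Asymptotic: T ~ c₁ sin(πx/3) e^{1.918t} (exponential growth at rate −λ₁ ≈ 1.918).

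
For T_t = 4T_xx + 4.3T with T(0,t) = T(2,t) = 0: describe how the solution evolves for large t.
T → 0. Diffusion dominates reaction (r=4.3 < κπ²/L²≈9.87); solution decays.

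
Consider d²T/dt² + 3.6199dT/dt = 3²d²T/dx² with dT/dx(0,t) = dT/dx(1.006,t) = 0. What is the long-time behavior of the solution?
As t → ∞, T → constant (steady state). Damping (γ=3.6199) dissipates the nonconstant modes; with Neumann BCs the spatial average obeys M''+γM'=0 and tends to a finite limit.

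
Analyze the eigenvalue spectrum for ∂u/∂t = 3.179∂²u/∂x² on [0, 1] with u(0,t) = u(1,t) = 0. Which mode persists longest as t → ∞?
Eigenvalues: λₙ = 3.179n²π².
First three modes:
  n=1: λ₁ = 3.179π² ≈ 31.375
  n=2: λ₂ = 12.716π² ≈ 125.502 (4× faster decay)
  n=3: λ₃ = 28.611π² ≈ 282.379 (9× faster decay)
As t → ∞, higher modes decay exponentially faster. The n=1 mode dominates: u ~ c₁ sin(πx) e^{-λ₁t}.
Decay rate: λ₁ = 3.179π² ≈ 31.375.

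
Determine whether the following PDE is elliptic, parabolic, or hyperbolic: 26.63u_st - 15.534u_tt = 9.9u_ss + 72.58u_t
Rewriting in standard form: -9.9u_ss + 26.63u_st - 15.534u_tt - 72.58u_t = 0. Coefficients: A = -9.9, B = 26.63, C = -15.534. B² - 4AC = 94.0105, which is positive, so the equation is hyperbolic.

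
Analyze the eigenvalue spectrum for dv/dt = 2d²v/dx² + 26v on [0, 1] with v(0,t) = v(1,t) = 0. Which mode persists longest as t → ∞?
Eigenvalues: λₙ = 2n²π²/1² - 26.
First three modes:
  n=1: λ₁ = 2π² - 26 ≈ -6.261
  n=2: λ₂ = 8π² - 26 ≈ 52.957
  n=3: λ₃ = 18π² - 26 ≈ 151.653
Since 2π² ≈ 19.739 < 26, λ₁ < 0.
The n=1 mode grows fastest (−λₙ is largest for n=1) → dominates.
Asymptotic: v ~ c₁ sin(πx/1) e^{6.261t} (exponential growth at rate −λ₁ ≈ 6.261).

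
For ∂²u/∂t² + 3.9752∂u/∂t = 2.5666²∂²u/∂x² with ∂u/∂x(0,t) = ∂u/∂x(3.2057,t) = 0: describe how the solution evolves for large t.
u → constant (steady state). Damping (γ=3.9752) dissipates the nonconstant modes; with Neumann BCs the spatial average obeys M''+γM'=0 and tends to a finite limit.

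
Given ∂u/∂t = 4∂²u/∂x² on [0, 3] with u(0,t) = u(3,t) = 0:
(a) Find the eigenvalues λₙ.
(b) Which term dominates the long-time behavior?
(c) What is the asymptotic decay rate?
Eigenvalues: λₙ = 4n²π²/3².
First three modes:
  n=1: λ₁ = 4π²/3² ≈ 4.386
  n=2: λ₂ = 16π²/3² ≈ 17.546 (4× faster decay)
  n=3: λ₃ = 36π²/3² ≈ 39.478 (9× faster decay)
As t → ∞, higher modes decay exponentially faster. The n=1 mode dominates: u ~ c₁ sin(πx/3) e^{-λ₁t}.
Decay rate: λ₁ = 4π²/3² ≈ 4.386.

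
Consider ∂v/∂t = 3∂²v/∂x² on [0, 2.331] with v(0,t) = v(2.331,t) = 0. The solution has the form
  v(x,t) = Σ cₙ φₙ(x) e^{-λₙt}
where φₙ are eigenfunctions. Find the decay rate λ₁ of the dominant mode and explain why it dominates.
Eigenvalues: λₙ = 3n²π²/2.331².
First three modes:
  n=1: λ₁ = 3π²/2.331² ≈ 5.449
  n=2: λ₂ = 12π²/2.331² ≈ 21.797 (4× faster decay)
  n=3: λ₃ = 27π²/2.331² ≈ 49.043 (9× faster decay)
As t → ∞, higher modes decay exponentially faster. The n=1 mode dominates: v ~ c₁ sin(πx/2.331) e^{-λ₁t}.
Decay rate: λ₁ = 3π²/2.331² ≈ 5.449.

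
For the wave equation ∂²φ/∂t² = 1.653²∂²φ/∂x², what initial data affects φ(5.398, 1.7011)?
Domain of dependence: [2.5860817, 8.2099183]. Signals travel at speed 1.653, so data within |x - 5.398| ≤ 1.653·1.7011 = 2.8119183 can reach the point.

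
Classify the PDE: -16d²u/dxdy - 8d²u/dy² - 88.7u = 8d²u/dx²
Rewriting in standard form: -8d²u/dx² - 16d²u/dxdy - 8d²u/dy² - 88.7u = 0. A = -8, B = -16, C = -8. Discriminant B² - 4AC = 0. Since 0 = 0, parabolic.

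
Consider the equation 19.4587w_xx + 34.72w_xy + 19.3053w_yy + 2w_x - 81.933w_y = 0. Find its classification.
Elliptic. (A = 19.4587, B = 34.72, C = 19.3053 gives B² - 4AC = -297.14576444.)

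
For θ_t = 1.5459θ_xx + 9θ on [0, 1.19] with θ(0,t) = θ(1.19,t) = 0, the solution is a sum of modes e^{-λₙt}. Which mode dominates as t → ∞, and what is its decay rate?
Eigenvalues: λₙ = 1.5459n²π²/1.19² - 9.
First three modes:
  n=1: λ₁ = 1.5459π²/1.19² - 9 ≈ 1.774
  n=2: λ₂ = 6.1836π²/1.19² - 9 ≈ 34.097
  n=3: λ₃ = 13.9131π²/1.19² - 9 ≈ 87.968
Since 1.5459π²/1.19² ≈ 10.774 > 9, all λₙ > 0.
The n=1 mode decays slowest → dominates as t → ∞.
Asymptotic: θ ~ c₁ sin(πx/1.19) e^{-λ₁t} with decay rate λ₁ ≈ 1.774.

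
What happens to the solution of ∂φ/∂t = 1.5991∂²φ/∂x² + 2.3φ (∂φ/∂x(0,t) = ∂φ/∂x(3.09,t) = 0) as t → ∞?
φ grows unboundedly. With Neumann BCs the constant mode has diffusion eigenvalue 0, so any r > 0 makes it grow like e^(2.3t); solution grows exponentially.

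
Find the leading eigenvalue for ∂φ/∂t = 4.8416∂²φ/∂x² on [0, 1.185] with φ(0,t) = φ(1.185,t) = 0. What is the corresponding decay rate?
Eigenvalues: λₙ = 4.8416n²π²/1.185².
First three modes:
  n=1: λ₁ = 4.8416π²/1.185² ≈ 34.029
  n=2: λ₂ = 19.3664π²/1.185² ≈ 136.117 (4× faster decay)
  n=3: λ₃ = 43.5744π²/1.185² ≈ 306.263 (9× faster decay)
As t → ∞, higher modes decay exponentially faster. The n=1 mode dominates: φ ~ c₁ sin(πx/1.185) e^{-λ₁t}.
Decay rate: λ₁ = 4.8416π²/1.185² ≈ 34.029.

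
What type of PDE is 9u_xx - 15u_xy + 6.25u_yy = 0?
With A = 9, B = -15, C = 6.25, the discriminant is 0. This is a parabolic PDE.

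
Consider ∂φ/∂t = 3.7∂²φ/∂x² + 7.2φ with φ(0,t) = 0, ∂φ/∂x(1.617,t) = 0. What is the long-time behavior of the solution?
As t → ∞, φ grows unboundedly. Reaction dominates diffusion (r=7.2 > κπ²/(4L²)≈3.49); solution grows exponentially.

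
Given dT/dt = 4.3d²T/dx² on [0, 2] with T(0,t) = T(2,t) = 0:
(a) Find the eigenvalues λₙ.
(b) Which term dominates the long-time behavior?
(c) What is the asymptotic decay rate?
Eigenvalues: λₙ = 4.3n²π²/2².
First three modes:
  n=1: λ₁ = 4.3π²/2² ≈ 10.61
  n=2: λ₂ = 17.2π²/2² ≈ 42.439 (4× faster decay)
  n=3: λ₃ = 38.7π²/2² ≈ 95.488 (9× faster decay)
As t → ∞, higher modes decay exponentially faster. The n=1 mode dominates: T ~ c₁ sin(πx/2) e^{-λ₁t}.
Decay rate: λ₁ = 4.3π²/2² ≈ 10.61.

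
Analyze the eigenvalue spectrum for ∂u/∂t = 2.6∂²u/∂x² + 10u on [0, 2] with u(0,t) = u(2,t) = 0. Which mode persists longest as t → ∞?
Eigenvalues: λₙ = 2.6n²π²/2² - 10.
First three modes:
  n=1: λ₁ = 2.6π²/2² - 10 ≈ -3.585
  n=2: λ₂ = 10.4π²/2² - 10 ≈ 15.661
  n=3: λ₃ = 23.4π²/2² - 10 ≈ 47.737
Since 2.6π²/2² ≈ 6.415 < 10, λ₁ < 0.
The n=1 mode grows fastest (−λₙ is largest for n=1) → dominates.
Asymptotic: u ~ c₁ sin(πx/2) e^{3.585t} (exponential growth at rate −λ₁ ≈ 3.585).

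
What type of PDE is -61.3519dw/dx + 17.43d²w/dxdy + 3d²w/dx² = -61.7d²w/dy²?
Rewriting in standard form: 3d²w/dx² + 17.43d²w/dxdy + 61.7d²w/dy² - 61.3519dw/dx = 0. With A = 3, B = 17.43, C = 61.7, the discriminant is -436.5951. This is an elliptic PDE.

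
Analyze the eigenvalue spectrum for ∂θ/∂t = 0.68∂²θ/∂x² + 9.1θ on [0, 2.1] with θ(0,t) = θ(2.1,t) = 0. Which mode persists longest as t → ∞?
Eigenvalues: λₙ = 0.68n²π²/2.1² - 9.1.
First three modes:
  n=1: λ₁ = 0.68π²/2.1² - 9.1 ≈ -7.578
  n=2: λ₂ = 2.72π²/2.1² - 9.1 ≈ -3.013
  n=3: λ₃ = 6.12π²/2.1² - 9.1 ≈ 4.597
Since 0.68π²/2.1² ≈ 1.522 < 9.1, λ₁ < 0.
The n=1 mode grows fastest (−λₙ is largest for n=1) → dominates.
Asymptotic: θ ~ c₁ sin(πx/2.1) e^{7.578t} (exponential growth at rate −λ₁ ≈ 7.578).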